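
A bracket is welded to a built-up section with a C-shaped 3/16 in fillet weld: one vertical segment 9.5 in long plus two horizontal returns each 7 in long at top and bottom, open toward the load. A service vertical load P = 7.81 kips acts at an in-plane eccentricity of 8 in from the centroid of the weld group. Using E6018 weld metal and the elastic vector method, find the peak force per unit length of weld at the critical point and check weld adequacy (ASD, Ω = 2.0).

E60XX → F_EXX = 60 ksi.
Total weld length L_w = 23.5 in. Treat welds as unit-width lines.
Centroid: x̄ = 2×7×3.5 / 23.5 = 2.085 in from the vertical weld.
Polar moment about centroid: J = I_x + I_y = [9.5³/12 + 2×7×4.75²] + [9.5×2.085² + 2(7³/12 + 7×1.415²)] = 513.8 in³.
Direct shear f_v = P/L_w = 7.81 / 23.5 = 0.3323 kip/in (vertical).
Torsion M = P·e = 7.81 × 8 = 62.48 kip·in.
Critical point at (x, y) = (4.915, 4.75) from centroid. f_tx = M·y/J = 0.5776 kip/in; f_ty = M·x/J = 0.5976 kip/in.
Resultant f_max = √[f_tx² + (f_v + f_ty)²] = √[0.5776² + (0.3323 + 0.5976)²] = 1.095 kip/in.
Capacity per unit length: r_n/Ω = (1/2.0) × 0.6 × 60 × (0.707 × 0.1875) = 2.386 kip/in.
1.095 ≤ 2.386 → adequate.

f_max ≈ 1.09 kip/in; adequate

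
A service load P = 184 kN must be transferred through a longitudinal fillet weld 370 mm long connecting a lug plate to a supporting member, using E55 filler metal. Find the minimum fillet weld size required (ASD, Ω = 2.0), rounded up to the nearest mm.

w = 5 mm

E55XX → F_EXX = 550 MPa.
Total weld length L = 370 mm.
Required throat t_e = P × Ω / (0.6 F_EXX × L) = 184 × 2.0 / (0.6 × 550 × 370 × 10⁻³) = 3.014 mm.
Required leg w = t_e / 0.707 = 4.263 mm → use 5 mm.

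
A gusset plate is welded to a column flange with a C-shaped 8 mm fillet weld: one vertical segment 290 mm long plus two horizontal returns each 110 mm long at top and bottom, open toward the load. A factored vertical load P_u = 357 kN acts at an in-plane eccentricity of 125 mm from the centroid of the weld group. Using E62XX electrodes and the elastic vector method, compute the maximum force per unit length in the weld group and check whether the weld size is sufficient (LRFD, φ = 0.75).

E62XX → F_EXX = 620 MPa.
Total weld length L_w = 510 mm. Treat welds as unit-width lines.
Centroid: x̄ = 2×110×55 / 510 = 23.73 mm from the vertical weld.
Polar moment about centroid: J = I_x + I_y = [290³/12 + 2×110×145²] + [290×23.73² + 2(110³/12 + 110×31.27²)] = 7258000 mm³.
Direct shear f_v = P/L_w = 357×10³ / 510 = 700 N/mm (vertical).
Torsion M = P·e = 357×10³ × 125 = 44625000 N·mm.
Critical point at (x, y) = (86.27, 145) from centroid. f_tx = M·y/J = 891.5 N/mm; f_ty = M·x/J = 530.4 N/mm.
Resultant f_max = √[f_tx² + (f_v + f_ty)²] = √[891.5² + (700 + 530.4)²] = 1519 N/mm.
Capacity per unit length: φr_n = 0.75 × 0.6 × 620 × (0.707 × 8) = 1578 N/mm.
1519 ≤ 1578 → adequate.

f_max ≈ 1520 N/mm; adequate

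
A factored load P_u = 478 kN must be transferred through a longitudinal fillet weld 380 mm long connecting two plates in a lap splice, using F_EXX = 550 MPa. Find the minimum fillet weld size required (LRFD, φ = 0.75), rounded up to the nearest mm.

Total weld length L = 380 mm.
Required throat t_e = P_u / (φ × 0.6 F_EXX × L) = 478 / (0.75 × 0.6 × 550 × 380 × 10⁻³) = 5.082 mm.
Required leg w = t_e / 0.707 = 7.189 mm → use 8 mm.

w = 8 mm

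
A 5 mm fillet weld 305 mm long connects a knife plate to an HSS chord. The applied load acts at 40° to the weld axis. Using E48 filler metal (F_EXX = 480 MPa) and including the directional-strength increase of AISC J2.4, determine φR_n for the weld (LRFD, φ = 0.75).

t_e = 0.707 × 5 = 3.535 mm; A_we = 3.535 × 305 = 1078 mm².
Directional factor: 1.0 + 0.5 sin^1.5(40°) = 1.258.
F_nw = 0.6 × 480 × 1.258 = 362.2 MPa.
φR_n = 0.75 × 362.2 × 1078 × 10⁻³ = 292.9 kN.

φR_n ≈ 293 kN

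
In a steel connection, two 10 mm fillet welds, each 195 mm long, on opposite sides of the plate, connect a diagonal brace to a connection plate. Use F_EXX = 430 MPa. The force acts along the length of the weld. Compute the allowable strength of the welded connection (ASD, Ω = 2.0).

Effective throat t_e = 0.707 × 10 = 7.07 mm.
Total length L = 390 mm; A_we = 7.07 × 390 = 2757 mm².
F_nw = 0.6 F_EXX = 0.6 × 430 = 258 MPa.
R_n = 258 × 2757 × 10⁻³ = 711.4 kN; R_n/Ω = 711.4/2.0 = 355.7 kN.

R_n/Ω ≈ 356 kN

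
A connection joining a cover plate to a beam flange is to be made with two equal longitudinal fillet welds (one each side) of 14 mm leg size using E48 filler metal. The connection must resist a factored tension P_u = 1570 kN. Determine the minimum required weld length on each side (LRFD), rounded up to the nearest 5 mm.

L = 370 mm on each side

E48XX → F_EXX = 480 MPa.
Throat t_e = 0.707 × 14 = 9.898 mm.
φr_n = 0.75 × 0.6 × 480 × 9.898 × 10⁻³ = 2.138 kN/mm.
L_req = P_u / φr_n = 1570 / 2.138 = 734.3 mm total.
Per side: 734.3 / 2 = 367.2 mm.
Round up → use L = 370 mm on each side.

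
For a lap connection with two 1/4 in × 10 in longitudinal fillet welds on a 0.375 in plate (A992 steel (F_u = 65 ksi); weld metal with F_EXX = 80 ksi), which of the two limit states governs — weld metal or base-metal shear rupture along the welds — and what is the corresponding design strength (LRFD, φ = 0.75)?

φR_n ≈ 127 kips (weld metal governs)

t_e = 0.707 × 0.25 = 0.1767 in; L = 20 in.
Weld metal: φR_n = 0.75 × 0.6 × 80 × 0.1767 × 20 = 127.3 kips.
Base metal (shear rupture): φR_n = 0.75 × 0.6 × 65 × 0.375 × 20 = 219.4 kips.
Governing: weld metal.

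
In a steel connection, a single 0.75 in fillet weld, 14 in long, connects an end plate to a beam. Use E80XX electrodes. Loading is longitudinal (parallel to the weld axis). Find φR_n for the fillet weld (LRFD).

φR_n ≈ 267 kip

E80XX → F_EXX = 80 ksi.
Effective throat t_e = 0.707 × 0.75 = 0.5302 in.
Total length L = 14 in; A_we = 0.5302 × 14 = 7.423 in².
F_nw = 0.6 F_EXX = 0.6 × 80 = 48 ksi.
φR_n = 0.75 × 48 × 7.423 = 267.2 kip.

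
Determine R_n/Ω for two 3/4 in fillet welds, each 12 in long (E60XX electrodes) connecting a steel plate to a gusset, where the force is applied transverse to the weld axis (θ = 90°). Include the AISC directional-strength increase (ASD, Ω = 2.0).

R_n/Ω ≈ 344 kip

E60XX → F_EXX = 60 ksi.
t_e = 0.707 × 0.75 = 0.5302 in; A_we = 0.5302 × 24 = 12.73 in².
Directional factor: 1.0 + 0.5 sin^1.5(90°) = 1.5.
F_nw = 0.6 × 60 × 1.5 = 54 ksi.
R_n/Ω = (54 × 12.73) / 2.0 = 343.6 kip.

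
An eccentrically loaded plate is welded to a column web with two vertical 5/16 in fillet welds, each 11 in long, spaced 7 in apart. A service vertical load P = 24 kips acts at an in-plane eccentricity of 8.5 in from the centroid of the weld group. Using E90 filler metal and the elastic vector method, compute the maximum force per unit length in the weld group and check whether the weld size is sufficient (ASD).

f_max ≈ 3.42 kip/in; adequate

E90XX → F_EXX = 90 ksi.
Total weld length L_w = 22 in. Treat welds as unit-width lines.
Polar moment about centroid: J = 2[d³/12 + d(b/2)²] = 2[11³/12 + 11×3.5²] = 491.3 in³.
Direct shear f_v = P/L_w = 24 / 22 = 1.091 kip/in (vertical).
Torsion M = P·e = 24 × 8.5 = 204 kip·in.
Critical point at (x, y) = (3.5, 5.5) from centroid. f_tx = M·y/J = 2.284 kip/in; f_ty = M·x/J = 1.453 kip/in.
Resultant f_max = √[f_tx² + (f_v + f_ty)²] = √[2.284² + (1.091 + 1.453)²] = 3.419 kip/in.
Capacity per unit length: r_n/Ω = (1/2.0) × 0.6 × 90 × (0.707 × 0.3125) = 5.965 kip/in.
3.419 ≤ 5.965 → adequate.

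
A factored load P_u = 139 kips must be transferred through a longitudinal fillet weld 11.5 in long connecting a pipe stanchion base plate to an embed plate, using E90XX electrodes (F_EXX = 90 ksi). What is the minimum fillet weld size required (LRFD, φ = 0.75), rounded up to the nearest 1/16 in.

Total weld length L = 11.5 in.
Required throat t_e = P_u / (φ × 0.6 F_EXX × L) = 139 / (0.75 × 0.6 × 90 × 11.5) = 0.2984 in.
Required leg w = t_e / 0.707 = 0.4221 in → use 7/16 in.

w = 7/16 in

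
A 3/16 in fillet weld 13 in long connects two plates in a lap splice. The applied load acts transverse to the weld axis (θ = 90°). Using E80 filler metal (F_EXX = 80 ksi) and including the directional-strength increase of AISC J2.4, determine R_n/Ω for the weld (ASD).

R_n/Ω ≈ 62 kips

t_e = 0.707 × 0.1875 = 0.1326 in; A_we = 0.1326 × 13 = 1.723 in².
Directional factor: 1.0 + 0.5 sin^1.5(90°) = 1.5.
F_nw = 0.6 × 80 × 1.5 = 72 ksi.
R_n/Ω = (72 × 1.723) / 2.0 = 62.04 kips.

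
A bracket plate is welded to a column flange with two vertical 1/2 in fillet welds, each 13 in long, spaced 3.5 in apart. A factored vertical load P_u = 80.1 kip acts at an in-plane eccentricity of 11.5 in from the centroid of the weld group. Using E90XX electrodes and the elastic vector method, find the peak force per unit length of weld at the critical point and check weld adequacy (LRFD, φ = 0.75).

f_max ≈ 15 kip/in; NOT adequate

E90XX → F_EXX = 90 ksi.
Total weld length L_w = 26 in. Treat welds as unit-width lines.
Polar moment about centroid: J = 2[d³/12 + d(b/2)²] = 2[13³/12 + 13×1.75²] = 445.8 in³.
Direct shear f_v = P/L_w = 80.1 / 26 = 3.081 kip/in (vertical).
Torsion M = P·e = 80.1 × 11.5 = 921.15 kip·in.
Critical point at (x, y) = (1.75, 6.5) from centroid. f_tx = M·y/J = 13.43 kip/in; f_ty = M·x/J = 3.616 kip/in.
Resultant f_max = √[f_tx² + (f_v + f_ty)²] = √[13.43² + (3.081 + 3.616)²] = 15.01 kip/in.
Capacity per unit length: φr_n = 0.75 × 0.6 × 90 × (0.707 × 0.5) = 14.32 kip/in.
15.01 > 14.32 → NOT adequate.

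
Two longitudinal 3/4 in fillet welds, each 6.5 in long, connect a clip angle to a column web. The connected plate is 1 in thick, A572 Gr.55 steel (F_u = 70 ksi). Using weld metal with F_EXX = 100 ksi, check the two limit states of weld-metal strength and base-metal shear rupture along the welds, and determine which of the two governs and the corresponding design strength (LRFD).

φR_n ≈ 310 kips (weld metal governs)

t_e = 0.707 × 0.75 = 0.5302 in; L = 13 in.
Weld metal: φR_n = 0.75 × 0.6 × 100 × 0.5302 × 13 = 310.2 kips.
Base metal (shear rupture): φR_n = 0.75 × 0.6 × 70 × 1 × 13 = 409.5 kips.
Governing: weld metal.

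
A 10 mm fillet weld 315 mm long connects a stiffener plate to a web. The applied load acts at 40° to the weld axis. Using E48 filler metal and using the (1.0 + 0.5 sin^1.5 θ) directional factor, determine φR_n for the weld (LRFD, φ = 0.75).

E48XX → F_EXX = 480 MPa.
t_e = 0.707 × 10 = 7.07 mm; A_we = 7.07 × 315 = 2227 mm².
Directional factor: 1.0 + 0.5 sin^1.5(40°) = 1.258.
F_nw = 0.6 × 480 × 1.258 = 362.2 MPa.
φR_n = 0.75 × 362.2 × 2227 × 10⁻³ = 605 kN.

φR_n ≈ 605 kN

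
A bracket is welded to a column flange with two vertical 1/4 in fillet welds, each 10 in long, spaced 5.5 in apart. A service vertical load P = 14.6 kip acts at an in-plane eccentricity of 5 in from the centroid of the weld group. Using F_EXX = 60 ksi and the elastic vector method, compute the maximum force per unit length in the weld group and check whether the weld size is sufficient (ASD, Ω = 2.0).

Total weld length L_w = 20 in. Treat welds as unit-width lines.
Polar moment about centroid: J = 2[d³/12 + d(b/2)²] = 2[10³/12 + 10×2.75²] = 317.9 in³.
Direct shear f_v = P/L_w = 14.6 / 20 = 0.73 kip/in (vertical).
Torsion M = P·e = 14.6 × 5 = 73 kip·in.
Critical point at (x, y) = (2.75, 5) from centroid. f_tx = M·y/J = 1.148 kip/in; f_ty = M·x/J = 0.6315 kip/in.
Resultant f_max = √[f_tx² + (f_v + f_ty)²] = √[1.148² + (0.73 + 0.6315)²] = 1.781 kip/in.
Capacity per unit length: r_n/Ω = (1/2.0) × 0.6 × 60 × (0.707 × 0.25) = 3.181 kip/in.
1.781 ≤ 3.181 → adequate.

f_max ≈ 1.78 kip/in; adequate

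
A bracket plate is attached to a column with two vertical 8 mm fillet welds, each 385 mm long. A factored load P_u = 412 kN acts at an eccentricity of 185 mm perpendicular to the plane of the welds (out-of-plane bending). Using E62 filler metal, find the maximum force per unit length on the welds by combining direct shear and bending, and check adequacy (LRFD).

E62XX → F_EXX = 620 MPa.
L_w = 2 × 385 = 770 mm; section modulus (unit throat) S = 2 × L²/6 = 49410 mm².
Direct shear f_v = P/L_w = 412×10³/770 = 535.1 N/mm.
Moment M = P × e = 412×10³ × 185 = 76220000 N·mm; bending f_b = M/S = 1543 N/mm.
f_max = √(f_v² + f_b²) = √(535.1² + 1543²) = 1633 N/mm.
φr_n = 0.75 × 0.6 × 620 × (0.707 × 8) = 1578 N/mm → NOT adequate.

f_max ≈ 1630 N/mm; NOT adequate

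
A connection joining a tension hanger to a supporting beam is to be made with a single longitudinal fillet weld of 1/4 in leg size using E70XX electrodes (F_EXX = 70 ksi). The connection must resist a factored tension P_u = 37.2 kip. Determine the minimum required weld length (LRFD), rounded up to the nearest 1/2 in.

Throat t_e = 0.707 × 0.25 = 0.1767 in.
φr_n = 0.75 × 0.6 × 70 × 0.1767 = 5.568 kip/in.
L_req = P_u / φr_n = 37.2 / 5.568 = 6.681 in total.
Round up → use L = 7 in.

L = 7 in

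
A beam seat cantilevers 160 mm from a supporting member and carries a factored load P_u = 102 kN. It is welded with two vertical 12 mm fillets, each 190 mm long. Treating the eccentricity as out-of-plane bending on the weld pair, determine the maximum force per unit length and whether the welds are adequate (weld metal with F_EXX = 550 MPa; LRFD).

L_w = 2 × 190 = 380 mm; section modulus (unit throat) S = 2 × L²/6 = 12030 mm².
Direct shear f_v = P/L_w = 102×10³/380 = 268.4 N/mm.
Moment M = P × e = 102×10³ × 160 = 16320000 N·mm; bending f_b = M/S = 1356 N/mm.
f_max = √(f_v² + f_b²) = √(268.4² + 1356²) = 1383 N/mm.
φr_n = 0.75 × 0.6 × 550 × (0.707 × 12) = 2100 N/mm → adequate.

f_max ≈ 1380 N/mm; adequate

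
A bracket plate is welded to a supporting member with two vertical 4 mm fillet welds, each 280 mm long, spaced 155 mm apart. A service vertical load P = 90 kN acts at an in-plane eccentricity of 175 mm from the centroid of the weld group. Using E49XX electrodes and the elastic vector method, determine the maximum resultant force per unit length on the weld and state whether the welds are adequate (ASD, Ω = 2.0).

f_max ≈ 459 N/mm; NOT adequate

E49XX → F_EXX = 490 MPa.
Total weld length L_w = 560 mm. Treat welds as unit-width lines.
Polar moment about centroid: J = 2[d³/12 + d(b/2)²] = 2[280³/12 + 280×77.5²] = 7022000 mm³.
Direct shear f_v = P/L_w = 90×10³ / 560 = 160.7 N/mm (vertical).
Torsion M = P·e = 90×10³ × 175 = 15750000 N·mm.
Critical point at (x, y) = (77.5, 140) from centroid. f_tx = M·y/J = 314 N/mm; f_ty = M·x/J = 173.8 N/mm.
Resultant f_max = √[f_tx² + (f_v + f_ty)²] = √[314² + (160.7 + 173.8)²] = 458.8 N/mm.
Capacity per unit length: r_n/Ω = (1/2.0) × 0.6 × 490 × (0.707 × 4) = 415.7 N/mm.
458.8 > 415.7 → NOT adequate.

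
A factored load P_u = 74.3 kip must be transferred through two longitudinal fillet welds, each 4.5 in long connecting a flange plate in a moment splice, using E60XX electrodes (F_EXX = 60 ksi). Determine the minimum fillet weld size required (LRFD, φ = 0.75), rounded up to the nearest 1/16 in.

w = 7/16 in

Total weld length L = 9 in.
Required throat t_e = P_u / (φ × 0.6 F_EXX × L) = 74.3 / (0.75 × 0.6 × 60 × 9) = 0.3058 in.
Required leg w = t_e / 0.707 = 0.4325 in → use 7/16 in.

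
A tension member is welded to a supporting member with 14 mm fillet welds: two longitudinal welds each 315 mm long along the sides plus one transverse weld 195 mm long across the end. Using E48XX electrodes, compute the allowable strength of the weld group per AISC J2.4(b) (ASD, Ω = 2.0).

R_n/Ω ≈ 1180 kN

E48XX → F_EXX = 480 MPa.
t_e = 0.707 × 14 = 9.898 mm.
R_nwl = 0.6 × 480 × 9.898 × 630 × 10⁻³ = 1796 kN (longitudinal, 2 welds).
R_nwt = 0.6 × 480 × 9.898 × 195 × 10⁻³ = 555.9 kN (transverse, base value).
(i) R_nwl + R_nwt = 2352 kN; (ii) 0.85 R_nwl + 1.5 R_nwt = 2360 kN.
R_n = max = 2360 kN [governs: (ii)]; R_n/Ω = 1180 kN.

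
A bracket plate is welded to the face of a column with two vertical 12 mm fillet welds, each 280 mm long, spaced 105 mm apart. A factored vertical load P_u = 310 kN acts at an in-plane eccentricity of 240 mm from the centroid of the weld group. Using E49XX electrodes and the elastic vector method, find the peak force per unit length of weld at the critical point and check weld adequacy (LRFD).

f_max ≈ 2390 N/mm; NOT adequate

E49XX → F_EXX = 490 MPa.
Total weld length L_w = 560 mm. Treat welds as unit-width lines.
Polar moment about centroid: J = 2[d³/12 + d(b/2)²] = 2[280³/12 + 280×52.5²] = 5202000 mm³.
Direct shear f_v = P/L_w = 310×10³ / 560 = 553.6 N/mm (vertical).
Torsion M = P·e = 310×10³ × 240 = 74400000 N·mm.
Critical point at (x, y) = (52.5, 140) from centroid. f_tx = M·y/J = 2002 N/mm; f_ty = M·x/J = 750.8 N/mm.
Resultant f_max = √[f_tx² + (f_v + f_ty)²] = √[2002² + (553.6 + 750.8)²] = 2390 N/mm.
Capacity per unit length: φr_n = 0.75 × 0.6 × 490 × (0.707 × 12) = 1871 N/mm.
2390 > 1871 → NOT adequate.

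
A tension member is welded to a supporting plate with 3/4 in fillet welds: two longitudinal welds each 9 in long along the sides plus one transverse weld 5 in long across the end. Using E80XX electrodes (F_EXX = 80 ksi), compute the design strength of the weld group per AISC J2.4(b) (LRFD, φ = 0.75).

t_e = 0.707 × 0.75 = 0.5302 in.
R_nwl = 0.6 × 80 × 0.5302 × 18 = 458.1 kips (longitudinal, 2 welds).
R_nwt = 0.6 × 80 × 0.5302 × 5 = 127.3 kips (transverse, base value).
(i) R_nwl + R_nwt = 585.4 kips; (ii) 0.85 R_nwl + 1.5 R_nwt = 580.3 kips.
R_n = max = 585.4 kips [governs: (i)]; φR_n = 439 kips.

φR_n ≈ 439 kips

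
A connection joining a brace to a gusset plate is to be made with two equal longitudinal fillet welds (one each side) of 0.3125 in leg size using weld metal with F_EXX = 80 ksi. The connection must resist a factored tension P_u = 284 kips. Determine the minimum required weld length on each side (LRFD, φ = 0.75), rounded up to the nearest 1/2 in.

Throat t_e = 0.707 × 0.3125 = 0.2209 in.
φr_n = 0.75 × 0.6 × 80 × 0.2209 = 7.954 kips/in.
L_req = P_u / φr_n = 284 / 7.954 = 35.71 in total.
Per side: 35.71 / 2 = 17.85 in.
Round up → use L = 18 in on each side.

L = 18 in on each side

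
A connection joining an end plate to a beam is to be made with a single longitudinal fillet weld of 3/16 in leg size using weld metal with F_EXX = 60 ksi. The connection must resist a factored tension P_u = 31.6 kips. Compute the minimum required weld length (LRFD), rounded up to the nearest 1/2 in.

Throat t_e = 0.707 × 0.1875 = 0.1326 in.
φr_n = 0.75 × 0.6 × 60 × 0.1326 = 3.579 kips/in.
L_req = P_u / φr_n = 31.6 / 3.579 = 8.829 in total.
Round up → use L = 9 in.

L = 9 in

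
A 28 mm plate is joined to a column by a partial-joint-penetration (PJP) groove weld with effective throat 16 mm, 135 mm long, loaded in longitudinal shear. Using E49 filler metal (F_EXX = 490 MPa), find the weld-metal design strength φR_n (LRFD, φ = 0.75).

Effective throat (given) t_e = 16 mm.
A_we = 16 × 135 = 2160 mm².
F_nw = 0.6 F_EXX = 294 MPa.
φR_n = 0.75 × 294 × 2160 × 10⁻³ = 476.3 kN.

φR_n ≈ 476 kN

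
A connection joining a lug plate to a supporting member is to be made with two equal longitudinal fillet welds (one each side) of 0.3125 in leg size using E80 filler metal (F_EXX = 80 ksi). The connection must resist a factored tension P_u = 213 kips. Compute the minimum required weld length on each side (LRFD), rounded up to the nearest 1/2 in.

L = 13.5 in on each side

Throat t_e = 0.707 × 0.3125 = 0.2209 in.
φr_n = 0.75 × 0.6 × 80 × 0.2209 = 7.954 kips/in.
L_req = P_u / φr_n = 213 / 7.954 = 26.78 in total.
Per side: 26.78 / 2 = 13.39 in.
Round up → use L = 13.5 in on each side.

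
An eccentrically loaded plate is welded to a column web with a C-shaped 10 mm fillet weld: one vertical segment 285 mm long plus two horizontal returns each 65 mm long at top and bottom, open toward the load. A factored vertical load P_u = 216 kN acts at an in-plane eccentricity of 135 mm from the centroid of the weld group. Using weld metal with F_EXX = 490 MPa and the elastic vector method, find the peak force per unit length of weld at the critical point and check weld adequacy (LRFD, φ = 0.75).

f_max ≈ 1230 N/mm; adequate

Total weld length L_w = 415 mm. Treat welds as unit-width lines.
Centroid: x̄ = 2×65×32.5 / 415 = 10.18 mm from the vertical weld.
Polar moment about centroid: J = I_x + I_y = [285³/12 + 2×65×142.5²] + [285×10.18² + 2(65³/12 + 65×22.32²)] = 4709000 mm³.
Direct shear f_v = P/L_w = 216×10³ / 415 = 520.5 N/mm (vertical).
Torsion M = P·e = 216×10³ × 135 = 29160000 N·mm.
Critical point at (x, y) = (54.82, 142.5) from centroid. f_tx = M·y/J = 882.4 N/mm; f_ty = M·x/J = 339.5 N/mm.
Resultant f_max = √[f_tx² + (f_v + f_ty)²] = √[882.4² + (520.5 + 339.5)²] = 1232 N/mm.
Capacity per unit length: φr_n = 0.75 × 0.6 × 490 × (0.707 × 10) = 1559 N/mm.
1232 ≤ 1559 → adequate.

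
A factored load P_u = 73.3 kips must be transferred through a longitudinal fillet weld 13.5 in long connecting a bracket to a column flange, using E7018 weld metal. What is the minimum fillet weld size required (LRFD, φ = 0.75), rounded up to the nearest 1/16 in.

w = 1/4 in

E70XX → F_EXX = 70 ksi.
Total weld length L = 13.5 in.
Required throat t_e = P_u / (φ × 0.6 F_EXX × L) = 73.3 / (0.75 × 0.6 × 70 × 13.5) = 0.1724 in.
Required leg w = t_e / 0.707 = 0.2438 in → use 1/4 in.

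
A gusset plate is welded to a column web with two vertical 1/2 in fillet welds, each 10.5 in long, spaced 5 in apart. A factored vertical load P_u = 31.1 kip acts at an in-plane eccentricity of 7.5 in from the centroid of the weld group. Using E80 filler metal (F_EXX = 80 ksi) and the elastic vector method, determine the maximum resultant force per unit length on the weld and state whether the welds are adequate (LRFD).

f_max ≈ 5 kip/in; adequate

Total weld length L_w = 21 in. Treat welds as unit-width lines.
Polar moment about centroid: J = 2[d³/12 + d(b/2)²] = 2[10.5³/12 + 10.5×2.5²] = 324.2 in³.
Direct shear f_v = P/L_w = 31.1 / 21 = 1.481 kip/in (vertical).
Torsion M = P·e = 31.1 × 7.5 = 233.25 kip·in.
Critical point at (x, y) = (2.5, 5.25) from centroid. f_tx = M·y/J = 3.777 kip/in; f_ty = M·x/J = 1.799 kip/in.
Resultant f_max = √[f_tx² + (f_v + f_ty)²] = √[3.777² + (1.481 + 1.799)²] = 5.002 kip/in.
Capacity per unit length: φr_n = 0.75 × 0.6 × 80 × (0.707 × 0.5) = 12.73 kip/in.
5.002 ≤ 12.73 → adequate.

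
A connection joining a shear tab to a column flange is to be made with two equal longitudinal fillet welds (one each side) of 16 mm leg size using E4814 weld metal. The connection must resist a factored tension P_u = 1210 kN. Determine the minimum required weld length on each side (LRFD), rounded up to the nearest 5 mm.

L = 250 mm on each side

E48XX → F_EXX = 480 MPa.
Throat t_e = 0.707 × 16 = 11.31 mm.
φr_n = 0.75 × 0.6 × 480 × 11.31 × 10⁻³ = 2.443 kN/mm.
L_req = P_u / φr_n = 1210 / 2.443 = 495.2 mm total.
Per side: 495.2 / 2 = 247.6 mm.
Round up → use L = 250 mm on each side.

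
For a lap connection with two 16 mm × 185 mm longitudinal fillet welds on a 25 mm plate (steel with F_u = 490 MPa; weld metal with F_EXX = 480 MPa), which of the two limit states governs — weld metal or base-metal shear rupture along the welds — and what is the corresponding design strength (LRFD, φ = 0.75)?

φR_n ≈ 904 kN (weld metal governs)

t_e = 0.707 × 16 = 11.31 mm; L = 370 mm.
Weld metal: φR_n = 0.75 × 0.6 × 480 × 11.31 × 370 × 10⁻³ = 904.1 kN.
Base metal (shear rupture): φR_n = 0.75 × 0.6 × 490 × 25 × 370 × 10⁻³ = 2040 kN.
Governing: weld metal.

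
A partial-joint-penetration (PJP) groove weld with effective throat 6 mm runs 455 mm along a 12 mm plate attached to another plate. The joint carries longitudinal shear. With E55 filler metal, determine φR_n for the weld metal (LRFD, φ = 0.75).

E55XX → F_EXX = 550 MPa.
Effective throat (given) t_e = 6 mm.
A_we = 6 × 455 = 2730 mm².
F_nw = 0.6 F_EXX = 330 MPa.
φR_n = 0.75 × 330 × 2730 × 10⁻³ = 675.7 kN.

φR_n ≈ 676 kN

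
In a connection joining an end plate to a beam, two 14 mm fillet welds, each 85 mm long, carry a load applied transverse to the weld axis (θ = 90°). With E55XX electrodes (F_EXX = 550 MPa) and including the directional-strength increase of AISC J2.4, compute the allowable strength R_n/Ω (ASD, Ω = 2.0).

t_e = 0.707 × 14 = 9.898 mm; A_we = 9.898 × 170 = 1683 mm².
Directional factor: 1.0 + 0.5 sin^1.5(90°) = 1.5.
F_nw = 0.6 × 550 × 1.5 = 495 MPa.
R_n/Ω = (495 × 1683) / 2.0 × 10⁻³ = 416.5 kN.

R_n/Ω ≈ 416 kN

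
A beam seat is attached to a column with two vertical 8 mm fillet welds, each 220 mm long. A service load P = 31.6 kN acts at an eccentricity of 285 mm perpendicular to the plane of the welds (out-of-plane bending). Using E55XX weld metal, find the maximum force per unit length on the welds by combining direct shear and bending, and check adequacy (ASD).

f_max ≈ 563 N/mm; adequate

E55XX → F_EXX = 550 MPa.
L_w = 2 × 220 = 440 mm; section modulus (unit throat) S = 2 × L²/6 = 16130 mm².
Direct shear f_v = P/L_w = 31.6×10³/440 = 71.82 N/mm.
Moment M = P × e = 31.6×10³ × 285 = 9006000 N·mm; bending f_b = M/S = 558.2 N/mm.
f_max = √(f_v² + f_b²) = √(71.82² + 558.2²) = 562.8 N/mm.
r_n/Ω = (1/2.0) × 0.6 × 550 × (0.707 × 8) = 933.2 N/mm → adequate.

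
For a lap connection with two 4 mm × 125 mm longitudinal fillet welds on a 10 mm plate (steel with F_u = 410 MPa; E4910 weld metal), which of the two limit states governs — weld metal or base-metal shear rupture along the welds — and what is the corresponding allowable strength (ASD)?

R_n/Ω ≈ 104 kN (weld metal governs)

E49XX → F_EXX = 490 MPa.
t_e = 0.707 × 4 = 2.828 mm; L = 250 mm.
Weld metal: R_n/Ω = (1/2.0) × 0.6 × 490 × 2.828 × 250 × 10⁻³ = 103.9 kN.
Base metal (shear rupture): R_n/Ω = (1/2.0) × 0.6 × 410 × 10 × 250 × 10⁻³ = 307.5 kN.
Governing: weld metal.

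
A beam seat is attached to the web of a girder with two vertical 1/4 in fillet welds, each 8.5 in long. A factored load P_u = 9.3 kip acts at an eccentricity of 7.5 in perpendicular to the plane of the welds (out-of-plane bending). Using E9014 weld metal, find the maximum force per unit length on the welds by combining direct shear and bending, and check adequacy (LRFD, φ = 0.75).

f_max ≈ 2.95 kip/in; adequate

E90XX → F_EXX = 90 ksi.
L_w = 2 × 8.5 = 17 in; section modulus (unit throat) S = 2 × L²/6 = 24.08 in².
Direct shear f_v = P/L_w = 9.3/17 = 0.5471 kip/in.
Moment M = P × e = 9.3 × 7.5 = 69.75 kip·in; bending f_b = M/S = 2.896 kip/in.
f_max = √(f_v² + f_b²) = √(0.5471² + 2.896²) = 2.947 kip/in.
φr_n = 0.75 × 0.6 × 90 × (0.707 × 0.25) = 7.158 kip/in → adequate.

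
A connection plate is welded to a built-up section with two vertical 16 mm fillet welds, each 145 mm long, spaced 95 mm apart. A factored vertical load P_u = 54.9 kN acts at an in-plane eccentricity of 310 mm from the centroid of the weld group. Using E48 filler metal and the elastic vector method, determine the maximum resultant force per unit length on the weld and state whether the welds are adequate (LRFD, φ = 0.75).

E48XX → F_EXX = 480 MPa.
Total weld length L_w = 290 mm. Treat welds as unit-width lines.
Polar moment about centroid: J = 2[d³/12 + d(b/2)²] = 2[145³/12 + 145×47.5²] = 1162000 mm³.
Direct shear f_v = P/L_w = 54.9×10³ / 290 = 189.3 N/mm (vertical).
Torsion M = P·e = 54.9×10³ × 310 = 17019000 N·mm.
Critical point at (x, y) = (47.5, 72.5) from centroid. f_tx = M·y/J = 1061 N/mm; f_ty = M·x/J = 695.4 N/mm.
Resultant f_max = √[f_tx² + (f_v + f_ty)²] = √[1061² + (189.3 + 695.4)²] = 1382 N/mm.
Capacity per unit length: φr_n = 0.75 × 0.6 × 480 × (0.707 × 16) = 2443 N/mm.
1382 ≤ 2443 → adequate.

f_max ≈ 1380 N/mm; adequate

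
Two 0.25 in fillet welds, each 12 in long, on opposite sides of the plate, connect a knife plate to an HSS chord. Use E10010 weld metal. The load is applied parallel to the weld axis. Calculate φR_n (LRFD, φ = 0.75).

φR_n ≈ 191 kips

E100XX → F_EXX = 100 ksi.
Effective throat t_e = 0.707 × 0.25 = 0.1767 in.
Total length L = 24 in; A_we = 0.1767 × 24 = 4.242 in².
F_nw = 0.6 F_EXX = 0.6 × 100 = 60 ksi.
φR_n = 0.75 × 60 × 4.242 = 190.9 kips.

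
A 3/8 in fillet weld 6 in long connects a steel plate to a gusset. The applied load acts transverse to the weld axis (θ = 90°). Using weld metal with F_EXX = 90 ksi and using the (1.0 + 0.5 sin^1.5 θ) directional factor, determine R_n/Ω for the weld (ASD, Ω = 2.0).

R_n/Ω ≈ 64.4 kips

t_e = 0.707 × 0.375 = 0.2651 in; A_we = 0.2651 × 6 = 1.591 in².
Directional factor: 1.0 + 0.5 sin^1.5(90°) = 1.5.
F_nw = 0.6 × 90 × 1.5 = 81 ksi.
R_n/Ω = (81 × 1.591) / 2.0 = 64.43 kips.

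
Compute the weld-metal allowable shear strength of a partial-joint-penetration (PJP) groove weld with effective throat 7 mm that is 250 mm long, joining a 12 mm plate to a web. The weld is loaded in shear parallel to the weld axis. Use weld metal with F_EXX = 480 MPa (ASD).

Effective throat (given) t_e = 7 mm.
A_we = 7 × 250 = 1750 mm².
F_nw = 0.6 F_EXX = 288 MPa.
R_n/Ω = (288 × 1750) / 2.0 × 10⁻³ = 252 kN.

R_n/Ω ≈ 252 kN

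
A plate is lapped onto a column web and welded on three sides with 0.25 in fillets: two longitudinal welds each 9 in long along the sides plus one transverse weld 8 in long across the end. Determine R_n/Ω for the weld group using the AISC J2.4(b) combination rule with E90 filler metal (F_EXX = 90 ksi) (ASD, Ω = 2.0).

t_e = 0.707 × 0.25 = 0.1767 in.
R_nwl = 0.6 × 90 × 0.1767 × 18 = 171.8 kip (longitudinal, 2 welds).
R_nwt = 0.6 × 90 × 0.1767 × 8 = 76.36 kip (transverse, base value).
(i) R_nwl + R_nwt = 248.2 kip; (ii) 0.85 R_nwl + 1.5 R_nwt = 260.6 kip.
R_n = max = 260.6 kip [governs: (ii)]; R_n/Ω = 130.3 kip.

R_n/Ω ≈ 130 kip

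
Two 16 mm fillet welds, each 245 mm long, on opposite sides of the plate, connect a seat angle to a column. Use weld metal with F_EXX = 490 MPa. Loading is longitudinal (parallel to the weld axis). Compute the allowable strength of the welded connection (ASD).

R_n/Ω ≈ 815 kN

Effective throat t_e = 0.707 × 16 = 11.31 mm.
Total length L = 490 mm; A_we = 11.31 × 490 = 5543 mm².
F_nw = 0.6 F_EXX = 0.6 × 490 = 294 MPa.
R_n = 294 × 5543 × 10⁻³ = 1630 kN; R_n/Ω = 1630/2.0 = 814.8 kN.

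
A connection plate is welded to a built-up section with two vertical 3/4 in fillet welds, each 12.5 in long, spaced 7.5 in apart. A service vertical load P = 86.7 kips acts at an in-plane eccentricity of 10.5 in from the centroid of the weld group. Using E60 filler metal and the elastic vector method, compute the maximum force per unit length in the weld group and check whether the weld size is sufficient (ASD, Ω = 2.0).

E60XX → F_EXX = 60 ksi.
Total weld length L_w = 25 in. Treat welds as unit-width lines.
Polar moment about centroid: J = 2[d³/12 + d(b/2)²] = 2[12.5³/12 + 12.5×3.75²] = 677.1 in³.
Direct shear f_v = P/L_w = 86.7 / 25 = 3.468 kip/in (vertical).
Torsion M = P·e = 86.7 × 10.5 = 910.35 kip·in.
Critical point at (x, y) = (3.75, 6.25) from centroid. f_tx = M·y/J = 8.403 kip/in; f_ty = M·x/J = 5.042 kip/in.
Resultant f_max = √[f_tx² + (f_v + f_ty)²] = √[8.403² + (3.468 + 5.042)²] = 11.96 kip/in.
Capacity per unit length: r_n/Ω = (1/2.0) × 0.6 × 60 × (0.707 × 0.75) = 9.544 kip/in.
11.96 > 9.544 → NOT adequate.

f_max ≈ 12 kip/in; NOT adequate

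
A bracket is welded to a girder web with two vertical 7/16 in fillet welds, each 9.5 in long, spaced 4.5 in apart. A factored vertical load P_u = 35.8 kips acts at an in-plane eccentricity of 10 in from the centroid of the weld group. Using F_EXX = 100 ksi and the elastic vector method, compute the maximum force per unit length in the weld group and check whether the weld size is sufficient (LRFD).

f_max ≈ 8.84 kip/in; adequate

Total weld length L_w = 19 in. Treat welds as unit-width lines.
Polar moment about centroid: J = 2[d³/12 + d(b/2)²] = 2[9.5³/12 + 9.5×2.25²] = 239.1 in³.
Direct shear f_v = P/L_w = 35.8 / 19 = 1.884 kip/in (vertical).
Torsion M = P·e = 35.8 × 10 = 358 kip·in.
Critical point at (x, y) = (2.25, 4.75) from centroid. f_tx = M·y/J = 7.113 kip/in; f_ty = M·x/J = 3.369 kip/in.
Resultant f_max = √[f_tx² + (f_v + f_ty)²] = √[7.113² + (1.884 + 3.369)²] = 8.842 kip/in.
Capacity per unit length: φr_n = 0.75 × 0.6 × 100 × (0.707 × 0.4375) = 13.92 kip/in.
8.842 ≤ 13.92 → adequate.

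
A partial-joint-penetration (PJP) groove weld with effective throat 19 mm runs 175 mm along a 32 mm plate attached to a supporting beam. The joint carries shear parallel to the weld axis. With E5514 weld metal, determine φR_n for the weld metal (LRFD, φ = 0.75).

φR_n ≈ 823 kN

E55XX → F_EXX = 550 MPa.
Effective throat (given) t_e = 19 mm.
A_we = 19 × 175 = 3325 mm².
F_nw = 0.6 F_EXX = 330 MPa.
φR_n = 0.75 × 330 × 3325 × 10⁻³ = 822.9 kN.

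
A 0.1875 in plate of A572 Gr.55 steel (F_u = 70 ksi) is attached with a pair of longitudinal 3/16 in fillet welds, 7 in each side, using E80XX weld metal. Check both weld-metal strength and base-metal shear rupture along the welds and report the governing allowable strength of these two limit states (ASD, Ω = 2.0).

E80XX → F_EXX = 80 ksi.
t_e = 0.707 × 0.1875 = 0.1326 in; L = 14 in.
Weld metal: R_n/Ω = (1/2.0) × 0.6 × 80 × 0.1326 × 14 = 44.54 kip.
Base metal (shear rupture): R_n/Ω = (1/2.0) × 0.6 × 70 × 0.1875 × 14 = 55.12 kip.
Governing: weld metal.

R_n/Ω ≈ 44.5 kip (weld metal governs)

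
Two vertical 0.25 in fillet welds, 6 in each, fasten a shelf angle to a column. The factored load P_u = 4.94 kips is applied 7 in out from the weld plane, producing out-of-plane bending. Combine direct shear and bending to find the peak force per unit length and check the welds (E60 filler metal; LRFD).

E60XX → F_EXX = 60 ksi.
L_w = 2 × 6 = 12 in; section modulus (unit throat) S = 2 × L²/6 = 12 in².
Direct shear f_v = P/L_w = 4.94/12 = 0.4117 kip/in.
Moment M = P × e = 4.94 × 7 = 34.58 kip·in; bending f_b = M/S = 2.882 kip/in.
f_max = √(f_v² + f_b²) = √(0.4117² + 2.882²) = 2.911 kip/in.
φr_n = 0.75 × 0.6 × 60 × (0.707 × 0.25) = 4.772 kip/in → adequate.

f_max ≈ 2.91 kip/in; adequate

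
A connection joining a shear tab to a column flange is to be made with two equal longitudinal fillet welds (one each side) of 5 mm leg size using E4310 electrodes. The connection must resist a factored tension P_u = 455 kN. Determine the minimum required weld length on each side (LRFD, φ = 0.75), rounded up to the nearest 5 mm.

L = 335 mm on each side

E43XX → F_EXX = 430 MPa.
Throat t_e = 0.707 × 5 = 3.535 mm.
φr_n = 0.75 × 0.6 × 430 × 3.535 × 10⁻³ = 0.684 kN/mm.
L_req = P_u / φr_n = 455 / 0.684 = 665.2 mm total.
Per side: 665.2 / 2 = 332.6 mm.
Round up → use L = 335 mm on each side.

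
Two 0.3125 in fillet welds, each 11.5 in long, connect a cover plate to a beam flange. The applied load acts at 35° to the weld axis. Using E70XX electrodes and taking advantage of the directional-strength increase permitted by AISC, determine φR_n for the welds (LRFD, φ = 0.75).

φR_n ≈ 195 kips

E70XX → F_EXX = 70 ksi.
t_e = 0.707 × 0.3125 = 0.2209 in; A_we = 0.2209 × 23 = 5.082 in².
Directional factor: 1.0 + 0.5 sin^1.5(35°) = 1.217.
F_nw = 0.6 × 70 × 1.217 = 51.12 ksi.
φR_n = 0.75 × 51.12 × 5.082 = 194.8 kips.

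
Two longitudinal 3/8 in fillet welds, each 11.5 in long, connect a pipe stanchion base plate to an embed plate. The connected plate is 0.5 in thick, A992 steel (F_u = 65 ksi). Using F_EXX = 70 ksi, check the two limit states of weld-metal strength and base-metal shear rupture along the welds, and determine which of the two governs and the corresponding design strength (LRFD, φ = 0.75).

φR_n ≈ 192 kips (weld metal governs)

t_e = 0.707 × 0.375 = 0.2651 in; L = 23 in.
Weld metal: φR_n = 0.75 × 0.6 × 70 × 0.2651 × 23 = 192.1 kips.
Base metal (shear rupture): φR_n = 0.75 × 0.6 × 65 × 0.5 × 23 = 336.4 kips.
Governing: weld metal.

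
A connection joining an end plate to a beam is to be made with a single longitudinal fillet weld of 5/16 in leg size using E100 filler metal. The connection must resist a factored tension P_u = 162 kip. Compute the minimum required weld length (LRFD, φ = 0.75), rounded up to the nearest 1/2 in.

L = 16.5 in

E100XX → F_EXX = 100 ksi.
Throat t_e = 0.707 × 0.3125 = 0.2209 in.
φr_n = 0.75 × 0.6 × 100 × 0.2209 = 9.942 kip/in.
L_req = P_u / φr_n = 162 / 9.942 = 16.29 in total.
Round up → use L = 16.5 in.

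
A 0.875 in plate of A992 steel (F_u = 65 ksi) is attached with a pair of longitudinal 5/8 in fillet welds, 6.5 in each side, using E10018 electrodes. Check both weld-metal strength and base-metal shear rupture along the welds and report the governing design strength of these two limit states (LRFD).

φR_n ≈ 258 kip (weld metal governs)

E100XX → F_EXX = 100 ksi.
t_e = 0.707 × 0.625 = 0.4419 in; L = 13 in.
Weld metal: φR_n = 0.75 × 0.6 × 100 × 0.4419 × 13 = 258.5 kip.
Base metal (shear rupture): φR_n = 0.75 × 0.6 × 65 × 0.875 × 13 = 332.7 kip.
Governing: weld metal.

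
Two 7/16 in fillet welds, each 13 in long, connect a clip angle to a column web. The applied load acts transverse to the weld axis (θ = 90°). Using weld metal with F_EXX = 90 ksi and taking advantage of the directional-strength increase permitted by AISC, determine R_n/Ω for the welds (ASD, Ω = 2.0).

t_e = 0.707 × 0.4375 = 0.3093 in; A_we = 0.3093 × 26 = 8.042 in².
Directional factor: 1.0 + 0.5 sin^1.5(90°) = 1.5.
F_nw = 0.6 × 90 × 1.5 = 81 ksi.
R_n/Ω = (81 × 8.042) / 2.0 = 325.7 kip.

R_n/Ω ≈ 326 kip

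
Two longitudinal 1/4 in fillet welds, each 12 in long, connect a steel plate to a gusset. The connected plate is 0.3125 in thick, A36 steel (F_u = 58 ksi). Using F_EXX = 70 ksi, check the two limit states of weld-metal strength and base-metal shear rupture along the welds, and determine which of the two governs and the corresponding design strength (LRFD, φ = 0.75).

t_e = 0.707 × 0.25 = 0.1767 in; L = 24 in.
Weld metal: φR_n = 0.75 × 0.6 × 70 × 0.1767 × 24 = 133.6 kips.
Base metal (shear rupture): φR_n = 0.75 × 0.6 × 58 × 0.3125 × 24 = 195.8 kips.
Governing: weld metal.

φR_n ≈ 134 kips (weld metal governs)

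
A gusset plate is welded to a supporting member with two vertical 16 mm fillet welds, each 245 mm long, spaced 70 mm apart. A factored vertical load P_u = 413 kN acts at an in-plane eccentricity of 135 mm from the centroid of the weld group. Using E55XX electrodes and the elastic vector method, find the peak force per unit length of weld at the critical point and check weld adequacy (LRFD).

f_max ≈ 2680 N/mm; adequate

E55XX → F_EXX = 550 MPa.
Total weld length L_w = 490 mm. Treat welds as unit-width lines.
Polar moment about centroid: J = 2[d³/12 + d(b/2)²] = 2[245³/12 + 245×35²] = 3051000 mm³.
Direct shear f_v = P/L_w = 413×10³ / 490 = 842.9 N/mm (vertical).
Torsion M = P·e = 413×10³ × 135 = 55755000 N·mm.
Critical point at (x, y) = (35, 122.5) from centroid. f_tx = M·y/J = 2238 N/mm; f_ty = M·x/J = 639.5 N/mm.
Resultant f_max = √[f_tx² + (f_v + f_ty)²] = √[2238² + (842.9 + 639.5)²] = 2685 N/mm.
Capacity per unit length: φr_n = 0.75 × 0.6 × 550 × (0.707 × 16) = 2800 N/mm.
2685 ≤ 2800 → adequate.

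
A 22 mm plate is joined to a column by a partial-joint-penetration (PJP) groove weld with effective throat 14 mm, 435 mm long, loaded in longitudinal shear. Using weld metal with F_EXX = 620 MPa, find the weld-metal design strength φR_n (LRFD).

Effective throat (given) t_e = 14 mm.
A_we = 14 × 435 = 6090 mm².
F_nw = 0.6 F_EXX = 372 MPa.
φR_n = 0.75 × 372 × 6090 × 10⁻³ = 1699 kN.

φR_n ≈ 1700 kN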